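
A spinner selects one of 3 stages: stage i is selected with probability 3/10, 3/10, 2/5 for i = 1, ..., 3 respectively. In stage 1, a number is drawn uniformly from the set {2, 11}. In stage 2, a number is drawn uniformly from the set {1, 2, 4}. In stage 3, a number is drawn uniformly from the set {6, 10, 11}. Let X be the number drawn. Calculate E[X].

E[X | stage 1] = (2+11)/2 = 13/2.
E[X | stage 2] = (1+2+4)/3 = 7/3.
E[X | stage 3] = (6+10+11)/3 = 9.
E[X] = (3/10)·(13/2) + (3/10)·(7/3) + (2/5)·(9) = 25/4.

25/4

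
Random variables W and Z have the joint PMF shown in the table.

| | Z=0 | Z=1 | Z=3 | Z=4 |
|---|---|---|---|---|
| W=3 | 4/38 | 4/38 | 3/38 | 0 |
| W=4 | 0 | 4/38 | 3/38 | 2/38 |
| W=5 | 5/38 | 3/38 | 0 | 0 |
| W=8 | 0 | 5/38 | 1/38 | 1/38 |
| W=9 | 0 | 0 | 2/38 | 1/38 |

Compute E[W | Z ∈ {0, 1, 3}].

167/34

P(Z ∈ {0, 1, 3}) = 17/19.
Summing W·P(W=x,Z=y) over the conditioning event gives 167/38.
E[W | Z ∈ {0, 1, 3}] = (167/38) / (17/19) = 167/34.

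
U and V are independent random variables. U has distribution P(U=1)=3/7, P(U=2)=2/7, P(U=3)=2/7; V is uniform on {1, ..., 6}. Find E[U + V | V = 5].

P(V = 5) = 1/6.
Summing (U+V)·P(x,y) over outcomes with V = 5 gives 8/7.
E[U + V | V = 5] = (8/7) / (1/6) = 48/7.

48/7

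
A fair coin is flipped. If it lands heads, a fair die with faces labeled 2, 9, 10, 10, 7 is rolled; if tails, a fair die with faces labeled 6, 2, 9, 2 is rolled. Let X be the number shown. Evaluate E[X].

247/40

E[X | heads] = (2+9+10+10+7)/5 = 38/5.
E[X | tails] = (6+2+9+2)/4 = 19/4.
E[X] = (1/2)·(38/5) + (1/2)·(19/4) = 247/40.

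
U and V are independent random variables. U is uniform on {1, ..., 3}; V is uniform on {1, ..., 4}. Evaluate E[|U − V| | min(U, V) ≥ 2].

Outcomes with min(U, V) ≥ 2: (2,2), (2,3), (2,4), (3,2), (3,3), (3,4), each with probability 1/12.
E[|U − V| | min(U, V) ≥ 2] = (0 + 1 + 2 + 1 + 0 + 1) / 6 = 5/6.

5/6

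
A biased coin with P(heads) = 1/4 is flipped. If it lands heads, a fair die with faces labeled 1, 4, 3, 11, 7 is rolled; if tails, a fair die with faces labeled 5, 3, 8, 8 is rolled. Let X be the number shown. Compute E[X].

E[X | heads] = (1+4+3+11+7)/5 = 26/5.
E[X | tails] = (5+3+8+8)/4 = 6.
E[X] = (1/4)·(26/5) + (3/4)·(6) = 29/5.

29/5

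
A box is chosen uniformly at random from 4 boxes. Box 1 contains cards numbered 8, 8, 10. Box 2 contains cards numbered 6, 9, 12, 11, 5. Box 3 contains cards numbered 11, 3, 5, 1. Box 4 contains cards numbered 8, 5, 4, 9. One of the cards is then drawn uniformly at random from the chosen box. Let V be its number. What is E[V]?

E[V | box 1] = (8+8+10)/3 = 26/3.
E[V | box 2] = (6+9+12+11+5)/5 = 43/5.
E[V | box 3] = (11+3+5+1)/4 = 5.
E[V | box 4] = (8+5+4+9)/4 = 13/2.
E[V] = (1/4)·(26/3) + (1/4)·(43/5) + (1/4)·(5) + (1/4)·(13/2) = 863/120.

863/120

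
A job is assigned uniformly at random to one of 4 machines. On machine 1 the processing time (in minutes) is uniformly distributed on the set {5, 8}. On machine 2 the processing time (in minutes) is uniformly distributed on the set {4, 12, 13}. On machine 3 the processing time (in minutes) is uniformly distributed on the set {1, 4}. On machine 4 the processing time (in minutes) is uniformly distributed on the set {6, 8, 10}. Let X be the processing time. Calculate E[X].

E[X | machine 1] = (5+8)/2 = 13/2.
E[X | machine 2] = (4+12+13)/3 = 29/3.
E[X | machine 3] = (1+4)/2 = 5/2.
E[X | machine 4] = (6+8+10)/3 = 8.
By the law of total expectation,
E[X] = (1/4)·(13/2) + (1/4)·(29/3) + (1/4)·(5/2) + (1/4)·(8) = 20/3.

20/3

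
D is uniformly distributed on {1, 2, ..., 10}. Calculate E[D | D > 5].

Given D > 5, D is equally likely to be any of {6, 7, 8, 9, 10}.
E[D | D > 5] = (6 + 7 + 8 + 9 + 10) / 5 = 8.

8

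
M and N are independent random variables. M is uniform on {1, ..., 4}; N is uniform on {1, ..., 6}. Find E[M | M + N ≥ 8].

10/3

Outcomes with M + N ≥ 8: (2,6), (3,5), (3,6), (4,4), (4,5), (4,6), each with probability 1/24.
E[M | M + N ≥ 8] = (2 + 3 + 3 + 4 + 4 + 4) / 6 = 10/3.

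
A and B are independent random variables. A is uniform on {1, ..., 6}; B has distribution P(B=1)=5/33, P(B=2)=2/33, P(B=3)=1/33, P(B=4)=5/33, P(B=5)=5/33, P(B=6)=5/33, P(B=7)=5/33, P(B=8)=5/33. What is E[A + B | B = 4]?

P(B = 4) = 5/33.
Summing (A+B)·P(x,y) over outcomes with B = 4 gives 25/22.
E[A + B | B = 4] = (25/22) / (5/33) = 15/2.

15/2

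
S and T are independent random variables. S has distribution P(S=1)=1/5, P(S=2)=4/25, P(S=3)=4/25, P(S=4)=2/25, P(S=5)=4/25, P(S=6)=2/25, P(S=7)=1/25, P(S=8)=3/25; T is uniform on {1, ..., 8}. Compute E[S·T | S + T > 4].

P(S + T > 4) = 173/200.
Summing ST·P(x,y) over outcomes with S + T > 4 gives 339/20.
E[S·T | S + T > 4] = (339/20) / (173/200) = 3390/173.

3390/173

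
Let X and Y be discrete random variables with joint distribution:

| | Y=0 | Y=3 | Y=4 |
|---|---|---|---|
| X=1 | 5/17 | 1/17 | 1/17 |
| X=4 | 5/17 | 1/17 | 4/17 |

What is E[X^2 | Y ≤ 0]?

17/2

P(Y ≤ 0) = 10/17.
Σ X^2·P over the event = 1·(5/17) + 16·(5/17) = 5.
E[X^2 | Y ≤ 0] = (5) / (10/17) = 17/2.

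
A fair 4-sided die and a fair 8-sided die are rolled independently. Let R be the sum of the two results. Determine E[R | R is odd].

P(R is odd) = 1/2.
Σ over the event: 3·1/16 + 5·1/8 + 7·1/8 + 9·1/8 + 11·1/16 = 7/2.
E[R | R is odd] = (7/2) / (1/2) = 7.

7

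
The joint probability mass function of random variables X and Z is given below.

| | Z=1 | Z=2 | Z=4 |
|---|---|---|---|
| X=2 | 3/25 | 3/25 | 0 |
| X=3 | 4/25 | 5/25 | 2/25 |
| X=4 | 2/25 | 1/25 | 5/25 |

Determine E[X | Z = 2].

25/9

P(Z = 2) = 9/25.
Σ X·P over the event = 2·(3/25) + 3·(5/25) + 4·(1/25) = 1.
E[X | Z = 2] = (1) / (9/25) = 25/9.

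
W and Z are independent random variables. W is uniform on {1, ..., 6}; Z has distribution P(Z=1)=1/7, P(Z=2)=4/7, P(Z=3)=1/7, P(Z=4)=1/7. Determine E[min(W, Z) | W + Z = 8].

P(W + Z = 8) = 1/7.
Summing min(W,Z)·P(x,y) over outcomes with W + Z = 8 gives 5/14.
E[min(W, Z) | W + Z = 8] = (5/14) / (1/7) = 5/2.

5/2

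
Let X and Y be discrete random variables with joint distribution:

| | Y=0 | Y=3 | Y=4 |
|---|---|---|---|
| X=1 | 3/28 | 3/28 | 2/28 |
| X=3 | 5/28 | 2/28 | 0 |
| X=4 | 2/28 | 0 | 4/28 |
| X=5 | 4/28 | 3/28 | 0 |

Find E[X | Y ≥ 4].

P(Y ≥ 4) = 3/14.
Summing X·P(X=x,Y=y) over the conditioning event gives 9/14.
E[X | Y ≥ 4] = (9/14) / (3/14) = 3.

3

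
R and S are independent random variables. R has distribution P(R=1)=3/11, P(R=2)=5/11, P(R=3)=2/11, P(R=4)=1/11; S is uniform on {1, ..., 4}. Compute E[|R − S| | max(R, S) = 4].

P(max(R, S) = 4) = 7/22.
Summing |R−S|·P(x,y) over outcomes with max(R, S) = 4 gives 27/44.
E[|R − S| | max(R, S) = 4] = (27/44) / (7/22) = 27/14.

27/14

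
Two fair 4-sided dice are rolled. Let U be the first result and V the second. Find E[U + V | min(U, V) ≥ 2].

6

P(min(U, V) ≥ 2) = 9/16.
Summing (U+V)·P(x,y) over outcomes with min(U, V) ≥ 2 gives 27/8.
E[U + V | min(U, V) ≥ 2] = (27/8) / (9/16) = 6.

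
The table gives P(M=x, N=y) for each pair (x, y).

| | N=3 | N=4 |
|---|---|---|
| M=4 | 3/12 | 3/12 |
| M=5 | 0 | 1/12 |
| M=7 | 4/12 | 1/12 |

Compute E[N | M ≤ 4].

P(M ≤ 4) = 1/2.
Σ N·P over the event = 3·(3/12) + 4·(3/12) = 7/4.
E[N | M ≤ 4] = (7/4) / (1/2) = 7/2.

7/2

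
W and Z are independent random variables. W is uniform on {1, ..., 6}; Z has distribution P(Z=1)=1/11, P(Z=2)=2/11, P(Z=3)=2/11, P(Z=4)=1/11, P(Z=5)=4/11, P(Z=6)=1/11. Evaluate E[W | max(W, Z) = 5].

P(max(W, Z) = 5) = 13/33.
Summing W·P(x,y) over outcomes with max(W, Z) = 5 gives 15/11.
E[W | max(W, Z) = 5] = (15/11) / (13/33) = 45/13.

45/13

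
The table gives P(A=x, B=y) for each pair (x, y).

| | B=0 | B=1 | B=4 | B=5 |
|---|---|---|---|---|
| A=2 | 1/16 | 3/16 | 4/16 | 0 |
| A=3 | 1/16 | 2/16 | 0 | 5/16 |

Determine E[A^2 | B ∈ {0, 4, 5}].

P(B ∈ {0, 4, 5}) = 11/16.
Σ A^2·P over the event = 4·(1/16) + 4·(4/16) + 9·(1/16) + 9·(5/16) = 37/8.
E[A^2 | B ∈ {0, 4, 5}] = (37/8) / (11/16) = 74/11.

74/11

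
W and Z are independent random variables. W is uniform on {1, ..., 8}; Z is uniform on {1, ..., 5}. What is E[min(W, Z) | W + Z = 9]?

Outcomes with W + Z = 9: (4,5), (5,4), (6,3), (7,2), (8,1), each with probability 1/40.
E[min(W, Z) | W + Z = 9] = (4 + 4 + 3 + 2 + 1) / 5 = 14/5.

14/5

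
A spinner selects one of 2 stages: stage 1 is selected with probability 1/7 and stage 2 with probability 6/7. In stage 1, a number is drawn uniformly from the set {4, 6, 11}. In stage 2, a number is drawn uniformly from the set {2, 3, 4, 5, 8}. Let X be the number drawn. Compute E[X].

E[X | stage 1] = (4+6+11)/3 = 7.
E[X | stage 2] = (2+3+4+5+8)/5 = 22/5.
E[X] = (1/7)·(7) + (6/7)·(22/5) = 167/35.

167/35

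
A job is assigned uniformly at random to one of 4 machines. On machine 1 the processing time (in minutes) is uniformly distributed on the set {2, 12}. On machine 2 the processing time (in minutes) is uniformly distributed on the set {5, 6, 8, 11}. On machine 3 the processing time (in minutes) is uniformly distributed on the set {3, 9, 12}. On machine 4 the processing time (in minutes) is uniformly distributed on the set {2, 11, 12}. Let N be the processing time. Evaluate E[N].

185/24

E[N | machine 1] = (2+12)/2 = 7.
E[N | machine 2] = (5+6+8+11)/4 = 15/2.
E[N | machine 3] = (3+9+12)/3 = 8.
E[N | machine 4] = (2+11+12)/3 = 25/3.
By the law of total expectation,
E[N] = (1/4)·(7) + (1/4)·(15/2) + (1/4)·(8) + (1/4)·(25/3) = 185/24.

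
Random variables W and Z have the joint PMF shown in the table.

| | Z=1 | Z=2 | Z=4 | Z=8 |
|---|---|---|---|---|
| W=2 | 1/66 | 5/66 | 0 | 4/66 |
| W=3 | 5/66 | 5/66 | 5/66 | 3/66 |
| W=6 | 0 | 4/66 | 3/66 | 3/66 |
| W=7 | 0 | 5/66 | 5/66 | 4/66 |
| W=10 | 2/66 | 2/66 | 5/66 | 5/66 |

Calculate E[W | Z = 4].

59/9

P(Z = 4) = 3/11.
Summing W·P(W=x,Z=y) over the conditioning event gives 59/33.
E[W | Z = 4] = (59/33) / (3/11) = 59/9.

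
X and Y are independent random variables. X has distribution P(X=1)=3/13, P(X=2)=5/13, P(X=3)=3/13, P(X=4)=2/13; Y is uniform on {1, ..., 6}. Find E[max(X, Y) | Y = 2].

33/13

P(Y = 2) = 1/6.
Summing max(X,Y)·P(x,y) over outcomes with Y = 2 gives 11/26.
E[max(X, Y) | Y = 2] = (11/26) / (1/6) = 33/13.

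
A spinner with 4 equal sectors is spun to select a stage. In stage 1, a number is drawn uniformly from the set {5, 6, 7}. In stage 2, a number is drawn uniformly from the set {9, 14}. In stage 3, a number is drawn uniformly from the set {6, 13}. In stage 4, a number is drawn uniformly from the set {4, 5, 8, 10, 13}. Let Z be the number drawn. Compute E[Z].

35/4

E[Z | stage 1] = (5+6+7)/3 = 6.
E[Z | stage 2] = (9+14)/2 = 23/2.
E[Z | stage 3] = (6+13)/2 = 19/2.
E[Z | stage 4] = (4+5+8+10+13)/5 = 8.
E[Z] = (1/4)·(6) + (1/4)·(23/2) + (1/4)·(19/2) + (1/4)·(8) = 35/4.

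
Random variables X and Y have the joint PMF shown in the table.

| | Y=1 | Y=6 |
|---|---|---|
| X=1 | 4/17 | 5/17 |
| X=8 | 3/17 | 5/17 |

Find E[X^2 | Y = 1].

28

P(Y = 1) = 7/17.
Σ X^2·P over the event = 1·(4/17) + 64·(3/17) = 196/17.
E[X^2 | Y = 1] = (196/17) / (7/17) = 28.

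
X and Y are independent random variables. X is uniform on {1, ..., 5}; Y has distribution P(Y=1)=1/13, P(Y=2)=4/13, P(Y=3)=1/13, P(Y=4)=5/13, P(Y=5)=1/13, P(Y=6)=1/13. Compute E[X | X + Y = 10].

P(X + Y = 10) = 2/65.
Summing X·P(x,y) over outcomes with X + Y = 10 gives 9/65.
E[X | X + Y = 10] = (9/65) / (2/65) = 9/2.

9/2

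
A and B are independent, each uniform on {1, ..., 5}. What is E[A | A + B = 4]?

Outcomes with A + B = 4: (1,3), (2,2), (3,1), each with probability 1/25.
E[A | A + B = 4] = (1 + 2 + 3) / 3 = 2.

2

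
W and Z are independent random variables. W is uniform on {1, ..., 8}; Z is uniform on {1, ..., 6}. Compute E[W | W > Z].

P(W > Z) = 9/16.
Summing W·P(x,y) over outcomes with W > Z gives 10/3.
E[W | W > Z] = (10/3) / (9/16) = 160/27.

160/27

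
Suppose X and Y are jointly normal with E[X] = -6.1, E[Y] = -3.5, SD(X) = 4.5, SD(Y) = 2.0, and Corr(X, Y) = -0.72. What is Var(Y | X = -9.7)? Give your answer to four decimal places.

1.9264

Var(Y | X=x) = (1 − ρ²)·σ_Y².
Var(Y | X=-9.7) = (2.0)²·(1 − (-0.72)²) = 4·0.4816 = 1.9264.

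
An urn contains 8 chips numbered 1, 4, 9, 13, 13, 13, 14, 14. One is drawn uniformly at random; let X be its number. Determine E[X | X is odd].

49/5

P(X is odd) = 5/8.
Σ over the event: 1·1/8 + 9·1/8 + 13·3/8 = 49/8.
E[X | X is odd] = (49/8) / (5/8) = 49/5.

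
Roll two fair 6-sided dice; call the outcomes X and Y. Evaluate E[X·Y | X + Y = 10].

P(X + Y = 10) = 1/12.
Summing XY·P(x,y) over outcomes with X + Y = 10 gives 73/36.
E[X·Y | X + Y = 10] = (73/36) / (1/12) = 73/3.

73/3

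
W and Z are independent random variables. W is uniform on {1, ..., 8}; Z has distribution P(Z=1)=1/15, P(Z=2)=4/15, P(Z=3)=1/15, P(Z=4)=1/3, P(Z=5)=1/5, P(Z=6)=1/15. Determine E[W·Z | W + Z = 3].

P(W + Z = 3) = 1/24.
Summing WZ·P(x,y) over outcomes with W + Z = 3 gives 1/12.
E[W·Z | W + Z = 3] = (1/12) / (1/24) = 2.

2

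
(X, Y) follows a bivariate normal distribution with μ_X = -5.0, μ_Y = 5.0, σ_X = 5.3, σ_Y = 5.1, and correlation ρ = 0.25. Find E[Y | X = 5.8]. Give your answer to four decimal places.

7.5981

For a bivariate normal, E[Y | X=x] = μ_Y + ρ·(σ_Y/σ_X)·(x − μ_X).
E[Y | X=5.8] = 5.0 + (0.25)·(5.1/5.3)·(5.8 − (-5.0)) = 5.0 + (0.240566)·(10.8) = 7.5981.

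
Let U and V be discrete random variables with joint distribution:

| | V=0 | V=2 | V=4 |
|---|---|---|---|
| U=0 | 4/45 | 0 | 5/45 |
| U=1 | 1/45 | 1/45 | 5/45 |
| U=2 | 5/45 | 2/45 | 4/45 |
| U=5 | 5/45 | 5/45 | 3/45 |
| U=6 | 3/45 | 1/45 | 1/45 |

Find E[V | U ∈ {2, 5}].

7/4

P(U ∈ {2, 5}) = 8/15.
Σ V·P over the event = 0·(5/45) + 2·(2/45) + 4·(4/45) + 0·(5/45) + 2·(5/45) + 4·(3/45) = 14/15.
E[V | U ∈ {2, 5}] = (14/15) / (8/15) = 7/4.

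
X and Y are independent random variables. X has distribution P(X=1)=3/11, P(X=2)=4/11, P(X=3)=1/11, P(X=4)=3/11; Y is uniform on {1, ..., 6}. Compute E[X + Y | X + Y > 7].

P(X + Y > 7) = 5/22.
Summing (X+Y)·P(x,y) over outcomes with X + Y > 7 gives 65/33.
E[X + Y | X + Y > 7] = (65/33) / (5/22) = 26/3.

26/3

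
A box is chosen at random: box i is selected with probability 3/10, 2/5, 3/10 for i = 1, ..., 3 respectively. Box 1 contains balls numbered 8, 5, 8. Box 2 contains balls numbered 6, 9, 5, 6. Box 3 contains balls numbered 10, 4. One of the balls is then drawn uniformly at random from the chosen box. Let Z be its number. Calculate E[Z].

34/5

E[Z | box 1] = (8+5+8)/3 = 7.
E[Z | box 2] = (6+9+5+6)/4 = 13/2.
E[Z | box 3] = (10+4)/2 = 7.
By the law of total expectation,
E[Z] = (3/10)·(7) + (2/5)·(13/2) + (3/10)·(7) = 34/5.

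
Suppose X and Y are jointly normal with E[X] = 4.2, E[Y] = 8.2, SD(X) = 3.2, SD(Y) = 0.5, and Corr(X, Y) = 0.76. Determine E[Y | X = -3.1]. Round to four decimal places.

7.3331

For a bivariate normal, E[Y | X=x] = μ_Y + ρ·(σ_Y/σ_X)·(x − μ_X).
E[Y | X=-3.1] = 8.2 + (0.76)·(0.5/3.2)·(-3.1 − (4.2)) = 8.2 + (0.11875)·(-7.3) = 7.3331.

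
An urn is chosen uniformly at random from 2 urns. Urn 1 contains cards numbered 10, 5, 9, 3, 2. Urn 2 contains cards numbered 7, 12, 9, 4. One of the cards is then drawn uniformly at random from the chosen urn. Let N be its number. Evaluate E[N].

69/10

E[N | urn 1] = (10+5+9+3+2)/5 = 29/5.
E[N | urn 2] = (7+12+9+4)/4 = 8.
By the law of total expectation,
E[N] = (1/2)·(29/5) + (1/2)·(8) = 69/10.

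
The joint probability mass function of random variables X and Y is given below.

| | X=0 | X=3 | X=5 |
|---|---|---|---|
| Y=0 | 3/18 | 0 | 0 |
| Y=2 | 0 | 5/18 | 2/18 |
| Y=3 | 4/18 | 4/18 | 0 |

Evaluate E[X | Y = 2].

P(Y = 2) = 7/18.
Σ X·P over the event = 3·(5/18) + 5·(2/18) = 25/18.
E[X | Y = 2] = (25/18) / (7/18) = 25/7.

25/7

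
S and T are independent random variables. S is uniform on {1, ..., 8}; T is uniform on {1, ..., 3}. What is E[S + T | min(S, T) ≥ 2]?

P(min(S, T) ≥ 2) = 7/12.
Summing (S+T)·P(x,y) over outcomes with min(S, T) ≥ 2 gives 35/8.
E[S + T | min(S, T) ≥ 2] = (35/8) / (7/12) = 15/2.

15/2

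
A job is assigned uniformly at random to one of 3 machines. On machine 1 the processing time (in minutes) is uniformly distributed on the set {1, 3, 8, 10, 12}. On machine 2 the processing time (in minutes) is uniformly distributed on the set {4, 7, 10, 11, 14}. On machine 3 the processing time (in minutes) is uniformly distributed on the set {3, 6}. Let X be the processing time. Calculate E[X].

E[X | machine 1] = (1+3+8+10+12)/5 = 34/5.
E[X | machine 2] = (4+7+10+11+14)/5 = 46/5.
E[X | machine 3] = (3+6)/2 = 9/2.
By the law of total expectation,
E[X] = (1/3)·(34/5) + (1/3)·(46/5) + (1/3)·(9/2) = 41/6.

41/6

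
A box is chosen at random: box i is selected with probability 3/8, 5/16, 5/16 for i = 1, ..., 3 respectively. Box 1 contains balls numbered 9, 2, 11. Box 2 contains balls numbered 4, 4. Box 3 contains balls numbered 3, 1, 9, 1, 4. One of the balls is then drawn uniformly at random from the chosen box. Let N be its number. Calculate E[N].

E[N | box 1] = (9+2+11)/3 = 22/3.
E[N | box 2] = (4+4)/2 = 4.
E[N | box 3] = (3+1+9+1+4)/5 = 18/5.
By the law of total expectation,
E[N] = (3/8)·(22/3) + (5/16)·(4) + (5/16)·(18/5) = 41/8.

41/8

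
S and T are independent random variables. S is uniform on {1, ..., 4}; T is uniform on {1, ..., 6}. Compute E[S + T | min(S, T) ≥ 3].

P(min(S, T) ≥ 3) = 1/3.
Summing (S+T)·P(x,y) over outcomes with min(S, T) ≥ 3 gives 8/3.
E[S + T | min(S, T) ≥ 3] = (8/3) / (1/3) = 8.

8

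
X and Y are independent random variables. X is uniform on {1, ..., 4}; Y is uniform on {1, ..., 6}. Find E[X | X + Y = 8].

P(X + Y = 8) = 1/8.
Summing X·P(x,y) over outcomes with X + Y = 8 gives 3/8.
E[X | X + Y = 8] = (3/8) / (1/8) = 3.

3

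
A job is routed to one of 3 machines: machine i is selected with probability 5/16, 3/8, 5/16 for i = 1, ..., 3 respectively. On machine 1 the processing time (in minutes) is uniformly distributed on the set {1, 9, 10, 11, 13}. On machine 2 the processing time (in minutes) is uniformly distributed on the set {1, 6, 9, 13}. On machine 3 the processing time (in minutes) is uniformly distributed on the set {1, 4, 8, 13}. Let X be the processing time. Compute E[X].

E[X | machine 1] = (1+9+10+11+13)/5 = 44/5.
E[X | machine 2] = (1+6+9+13)/4 = 29/4.
E[X | machine 3] = (1+4+8+13)/4 = 13/2.
By the law of total expectation,
E[X] = (5/16)·(44/5) + (3/8)·(29/4) + (5/16)·(13/2) = 15/2.

15/2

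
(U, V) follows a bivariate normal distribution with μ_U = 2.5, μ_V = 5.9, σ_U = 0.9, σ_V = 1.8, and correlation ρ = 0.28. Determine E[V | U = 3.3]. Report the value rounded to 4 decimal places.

For a bivariate normal, E[V | U=x] = μ_V + ρ·(σ_V/σ_U)·(x − μ_U).
E[V | U=3.3] = 5.9 + (0.28)·(1.8/0.9)·(3.3 − (2.5)) = 5.9 + (0.56)·(0.8) = 6.3480.

6.3480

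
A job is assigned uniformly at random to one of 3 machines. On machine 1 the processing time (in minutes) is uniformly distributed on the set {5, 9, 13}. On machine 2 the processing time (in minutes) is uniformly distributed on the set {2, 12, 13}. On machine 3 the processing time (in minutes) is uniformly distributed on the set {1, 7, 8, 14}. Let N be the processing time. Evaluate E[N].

E[N | machine 1] = (5+9+13)/3 = 9.
E[N | machine 2] = (2+12+13)/3 = 9.
E[N | machine 3] = (1+7+8+14)/4 = 15/2.
By the law of total expectation,
E[N] = (1/3)·(9) + (1/3)·(9) + (1/3)·(15/2) = 17/2.

17/2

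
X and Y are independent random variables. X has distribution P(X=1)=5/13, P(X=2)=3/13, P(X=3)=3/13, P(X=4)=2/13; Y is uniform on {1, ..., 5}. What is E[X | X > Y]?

P(X > Y) = 3/13.
Summing X·P(x,y) over outcomes with X > Y gives 48/65.
E[X | X > Y] = (48/65) / (3/13) = 16/5.

16/5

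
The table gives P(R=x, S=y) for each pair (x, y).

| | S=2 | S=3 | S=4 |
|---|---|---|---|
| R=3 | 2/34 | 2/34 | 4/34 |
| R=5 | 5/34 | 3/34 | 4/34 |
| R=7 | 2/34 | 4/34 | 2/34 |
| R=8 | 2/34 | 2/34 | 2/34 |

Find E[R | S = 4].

31/6

P(S = 4) = 6/17.
Σ R·P over the event = 3·(4/34) + 5·(4/34) + 7·(2/34) + 8·(2/34) = 31/17.
E[R | S = 4] = (31/17) / (6/17) = 31/6.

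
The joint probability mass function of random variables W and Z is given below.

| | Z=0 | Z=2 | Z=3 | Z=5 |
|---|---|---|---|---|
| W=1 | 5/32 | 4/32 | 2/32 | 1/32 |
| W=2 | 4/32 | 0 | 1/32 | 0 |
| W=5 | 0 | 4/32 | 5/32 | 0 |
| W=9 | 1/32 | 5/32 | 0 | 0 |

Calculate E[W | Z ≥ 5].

1

P(Z ≥ 5) = 1/32.
Summing W·P(W=x,Z=y) over the conditioning event gives 1/32.
E[W | Z ≥ 5] = (1/32) / (1/32) = 1.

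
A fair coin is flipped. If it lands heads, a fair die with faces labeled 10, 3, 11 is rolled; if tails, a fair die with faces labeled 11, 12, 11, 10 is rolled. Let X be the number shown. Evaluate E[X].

E[X | heads] = (10+3+11)/3 = 8.
E[X | tails] = (11+12+11+10)/4 = 11.
E[X] = (1/2)·(8) + (1/2)·(11) = 19/2.

19/2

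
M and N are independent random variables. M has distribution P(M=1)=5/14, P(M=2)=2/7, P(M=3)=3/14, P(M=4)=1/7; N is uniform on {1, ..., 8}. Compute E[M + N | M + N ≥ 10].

P(M + N ≥ 10) = 1/7.
Summing (M+N)·P(x,y) over outcomes with M + N ≥ 10 gives 169/112.
E[M + N | M + N ≥ 10] = (169/112) / (1/7) = 169/16.

169/16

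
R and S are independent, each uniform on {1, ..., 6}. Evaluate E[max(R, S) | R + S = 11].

P(R + S = 11) = 1/18.
Summing max(R,S)·P(x,y) over outcomes with R + S = 11 gives 1/3.
E[max(R, S) | R + S = 11] = (1/3) / (1/18) = 6.

6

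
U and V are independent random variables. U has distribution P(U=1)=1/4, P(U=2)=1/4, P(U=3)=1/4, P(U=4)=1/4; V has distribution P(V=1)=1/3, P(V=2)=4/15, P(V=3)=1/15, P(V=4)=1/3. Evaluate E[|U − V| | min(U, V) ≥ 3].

1/2

P(min(U, V) ≥ 3) = 1/5.
Summing |U−V|·P(x,y) over outcomes with min(U, V) ≥ 3 gives 1/10.
E[|U − V| | min(U, V) ≥ 3] = (1/10) / (1/5) = 1/2.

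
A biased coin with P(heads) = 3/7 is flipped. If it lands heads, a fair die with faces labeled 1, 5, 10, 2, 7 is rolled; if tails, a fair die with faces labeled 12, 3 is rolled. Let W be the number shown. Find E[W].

45/7

E[W | heads] = (1+5+10+2+7)/5 = 5.
E[W | tails] = (12+3)/2 = 15/2.
E[W] = (3/7)·(5) + (4/7)·(15/2) = 45/7.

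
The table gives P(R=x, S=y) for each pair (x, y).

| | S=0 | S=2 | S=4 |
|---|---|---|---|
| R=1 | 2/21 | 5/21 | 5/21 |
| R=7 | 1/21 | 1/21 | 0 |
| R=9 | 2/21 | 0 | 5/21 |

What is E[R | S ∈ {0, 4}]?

P(S ∈ {0, 4}) = 5/7.
Σ R·P over the event = 1·(2/21) + 1·(5/21) + 7·(1/21) + 9·(2/21) + 9·(5/21) = 11/3.
E[R | S ∈ {0, 4}] = (11/3) / (5/7) = 77/15.

77/15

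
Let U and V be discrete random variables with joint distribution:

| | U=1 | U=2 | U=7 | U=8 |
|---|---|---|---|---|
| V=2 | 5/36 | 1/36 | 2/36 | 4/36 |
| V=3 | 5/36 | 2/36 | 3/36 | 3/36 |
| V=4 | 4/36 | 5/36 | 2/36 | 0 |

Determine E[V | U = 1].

41/14

P(U = 1) = 7/18.
Σ V·P over the event = 2·(5/36) + 3·(5/36) + 4·(4/36) = 41/36.
E[V | U = 1] = (41/36) / (7/18) = 41/14.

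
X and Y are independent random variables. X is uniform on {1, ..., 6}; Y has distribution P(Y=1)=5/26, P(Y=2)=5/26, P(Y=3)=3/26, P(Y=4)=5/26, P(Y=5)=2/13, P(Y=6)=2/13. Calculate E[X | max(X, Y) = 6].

P(max(X, Y) = 6) = 23/78.
Summing X·P(x,y) over outcomes with max(X, Y) = 6 gives 18/13.
E[X | max(X, Y) = 6] = (18/13) / (23/78) = 108/23.

108/23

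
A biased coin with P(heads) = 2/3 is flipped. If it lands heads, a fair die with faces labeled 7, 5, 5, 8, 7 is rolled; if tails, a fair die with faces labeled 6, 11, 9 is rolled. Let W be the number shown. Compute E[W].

322/45

E[W | heads] = (7+5+5+8+7)/5 = 32/5.
E[W | tails] = (6+11+9)/3 = 26/3.
E[W] = (2/3)·(32/5) + (1/3)·(26/3) = 322/45.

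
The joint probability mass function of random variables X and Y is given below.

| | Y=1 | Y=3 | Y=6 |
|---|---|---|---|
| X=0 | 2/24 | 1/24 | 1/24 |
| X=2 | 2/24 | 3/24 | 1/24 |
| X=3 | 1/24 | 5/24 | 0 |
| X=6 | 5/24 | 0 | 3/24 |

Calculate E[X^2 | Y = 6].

112/5

P(Y = 6) = 5/24.
Σ X^2·P over the event = 0·(1/24) + 4·(1/24) + 36·(3/24) = 14/3.
E[X^2 | Y = 6] = (14/3) / (5/24) = 112/5.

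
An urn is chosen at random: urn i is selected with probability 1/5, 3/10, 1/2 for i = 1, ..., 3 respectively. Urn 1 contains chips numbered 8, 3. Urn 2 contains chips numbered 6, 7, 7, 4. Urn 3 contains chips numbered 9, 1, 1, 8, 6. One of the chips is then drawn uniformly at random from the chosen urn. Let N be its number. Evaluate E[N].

27/5

E[N | urn 1] = (8+3)/2 = 11/2.
E[N | urn 2] = (6+7+7+4)/4 = 6.
E[N | urn 3] = (9+1+1+8+6)/5 = 5.
By the law of total expectation,
E[N] = (1/5)·(11/2) + (3/10)·(6) + (1/2)·(5) = 27/5.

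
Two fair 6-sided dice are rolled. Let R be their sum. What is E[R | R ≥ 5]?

P(R ≥ 5) = 5/6.
Σ over the event: 5·1/9 + 6·5/36 + 7·1/6 + 8·5/36 + 9·1/9 + 10·1/12 + 11·1/18 + 12·1/36 = 58/9.
E[R | R ≥ 5] = (58/9) / (5/6) = 116/15.

116/15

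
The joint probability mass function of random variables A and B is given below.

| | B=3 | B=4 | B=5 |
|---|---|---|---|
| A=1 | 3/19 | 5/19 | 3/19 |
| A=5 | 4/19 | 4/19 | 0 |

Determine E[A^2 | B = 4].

35/3

P(B = 4) = 9/19.
Summing A^2·P(A=x,B=y) over the conditioning event gives 105/19.
E[A^2 | B = 4] = (105/19) / (9/19) = 35/3.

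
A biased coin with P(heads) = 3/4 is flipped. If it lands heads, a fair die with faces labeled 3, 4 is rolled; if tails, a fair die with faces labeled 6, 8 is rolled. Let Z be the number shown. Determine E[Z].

35/8

E[Z | heads] = (3+4)/2 = 7/2.
E[Z | tails] = (6+8)/2 = 7.
E[Z] = (3/4)·(7/2) + (1/4)·(7) = 35/8.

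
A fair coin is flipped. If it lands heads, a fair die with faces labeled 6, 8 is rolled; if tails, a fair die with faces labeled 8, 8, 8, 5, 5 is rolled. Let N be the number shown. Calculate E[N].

69/10

E[N | heads] = (6+8)/2 = 7.
E[N | tails] = (8+8+8+5+5)/5 = 34/5.
By the law of total expectation,
E[N] = (1/2)·(7) + (1/2)·(34/5) = 69/10.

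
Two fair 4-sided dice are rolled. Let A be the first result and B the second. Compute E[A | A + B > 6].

Outcomes with A + B > 6: (3,4), (4,3), (4,4), each with probability 1/16.
E[A | A + B > 6] = (3 + 4 + 4) / 3 = 11/3.

11/3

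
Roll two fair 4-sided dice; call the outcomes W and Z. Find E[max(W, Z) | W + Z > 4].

Outcomes with W + Z > 4: (1,4), (2,3), (2,4), (3,2), (3,3), (3,4), (4,1), (4,2), (4,3), (4,4), each with probability 1/16.
E[max(W, Z) | W + Z > 4] = (4 + 3 + 4 + 3 + 3 + 4 + 4 + 4 + 4 + 4) / 10 = 37/10.

37/10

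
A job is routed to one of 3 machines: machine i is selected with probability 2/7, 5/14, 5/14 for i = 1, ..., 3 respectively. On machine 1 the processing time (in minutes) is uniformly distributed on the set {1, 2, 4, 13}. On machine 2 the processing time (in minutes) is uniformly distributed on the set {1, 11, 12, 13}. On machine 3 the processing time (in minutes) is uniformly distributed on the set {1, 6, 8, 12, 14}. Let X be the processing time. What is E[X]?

429/56

E[X | machine 1] = (1+2+4+13)/4 = 5.
E[X | machine 2] = (1+11+12+13)/4 = 37/4.
E[X | machine 3] = (1+6+8+12+14)/5 = 41/5.
E[X] = (2/7)·(5) + (5/14)·(37/4) + (5/14)·(41/5) = 429/56.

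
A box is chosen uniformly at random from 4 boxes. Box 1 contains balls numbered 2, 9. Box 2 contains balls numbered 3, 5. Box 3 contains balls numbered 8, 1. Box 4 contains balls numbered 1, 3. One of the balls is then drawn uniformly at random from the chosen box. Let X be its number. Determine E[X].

E[X | box 1] = (2+9)/2 = 11/2.
E[X | box 2] = (3+5)/2 = 4.
E[X | box 3] = (8+1)/2 = 9/2.
E[X | box 4] = (1+3)/2 = 2.
By the law of total expectation,
E[X] = (1/4)·(11/2) + (1/4)·(4) + (1/4)·(9/2) + (1/4)·(2) = 4.

4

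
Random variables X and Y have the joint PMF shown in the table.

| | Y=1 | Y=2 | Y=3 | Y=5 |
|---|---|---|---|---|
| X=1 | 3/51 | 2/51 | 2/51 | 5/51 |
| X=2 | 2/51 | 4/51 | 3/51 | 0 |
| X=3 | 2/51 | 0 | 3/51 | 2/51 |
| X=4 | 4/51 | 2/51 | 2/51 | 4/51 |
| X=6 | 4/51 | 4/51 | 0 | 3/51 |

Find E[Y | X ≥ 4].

61/23

P(X ≥ 4) = 23/51.
Summing Y·P(X=x,Y=y) over the conditioning event gives 61/51.
E[Y | X ≥ 4] = (61/51) / (23/51) = 61/23.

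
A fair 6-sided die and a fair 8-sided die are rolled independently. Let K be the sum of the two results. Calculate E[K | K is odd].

P(K is odd) = 1/2.
Σ over the event: 3·1/24 + 5·1/12 + 7·1/8 + 9·1/8 + 11·1/12 + 13·1/24 = 4.
E[K | K is odd] = (4) / (1/2) = 8.

8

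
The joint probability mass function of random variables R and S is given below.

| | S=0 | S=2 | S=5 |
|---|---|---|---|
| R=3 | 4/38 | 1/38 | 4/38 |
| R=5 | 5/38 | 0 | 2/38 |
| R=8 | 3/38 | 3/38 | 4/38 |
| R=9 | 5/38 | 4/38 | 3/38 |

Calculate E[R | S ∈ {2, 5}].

P(S ∈ {2, 5}) = 21/38.
Σ R·P over the event = 3·(1/38) + 3·(4/38) + 5·(2/38) + 8·(3/38) + 8·(4/38) + 9·(4/38) + 9·(3/38) = 72/19.
E[R | S ∈ {2, 5}] = (72/19) / (21/38) = 48/7.

48/7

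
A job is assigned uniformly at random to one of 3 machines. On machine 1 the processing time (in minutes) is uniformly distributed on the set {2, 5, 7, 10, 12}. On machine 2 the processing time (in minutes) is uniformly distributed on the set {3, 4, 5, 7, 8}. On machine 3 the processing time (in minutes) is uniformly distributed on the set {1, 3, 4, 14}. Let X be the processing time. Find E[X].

181/30

E[X | machine 1] = (2+5+7+10+12)/5 = 36/5.
E[X | machine 2] = (3+4+5+7+8)/5 = 27/5.
E[X | machine 3] = (1+3+4+14)/4 = 11/2.
E[X] = (1/3)·(36/5) + (1/3)·(27/5) + (1/3)·(11/2) = 181/30.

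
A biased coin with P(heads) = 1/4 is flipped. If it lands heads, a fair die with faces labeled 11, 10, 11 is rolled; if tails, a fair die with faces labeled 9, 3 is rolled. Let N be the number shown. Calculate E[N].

43/6

E[N | heads] = (11+10+11)/3 = 32/3.
E[N | tails] = (9+3)/2 = 6.
By the law of total expectation,
E[N] = (1/4)·(32/3) + (3/4)·(6) = 43/6.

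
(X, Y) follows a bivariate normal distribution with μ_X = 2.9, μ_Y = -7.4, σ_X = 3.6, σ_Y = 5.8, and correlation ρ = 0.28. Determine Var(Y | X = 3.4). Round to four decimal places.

31.0026

The conditional variance in a bivariate normal is σ_Y²(1 − ρ²), independent of x.
Var(Y | X=3.4) = (5.8)²·(1 − (0.28)²) = 33.64·0.9216 = 31.0026.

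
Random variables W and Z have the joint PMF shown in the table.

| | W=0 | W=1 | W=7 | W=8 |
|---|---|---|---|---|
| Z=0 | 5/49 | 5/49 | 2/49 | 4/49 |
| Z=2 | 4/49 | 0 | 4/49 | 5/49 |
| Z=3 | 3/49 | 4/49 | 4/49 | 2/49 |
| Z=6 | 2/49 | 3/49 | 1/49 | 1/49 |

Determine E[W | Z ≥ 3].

P(Z ≥ 3) = 20/49.
Σ W·P over the event = 0·(3/49) + 0·(2/49) + 1·(4/49) + 1·(3/49) + 7·(4/49) + 7·(1/49) + 8·(2/49) + 8·(1/49) = 66/49.
E[W | Z ≥ 3] = (66/49) / (20/49) = 33/10.

33/10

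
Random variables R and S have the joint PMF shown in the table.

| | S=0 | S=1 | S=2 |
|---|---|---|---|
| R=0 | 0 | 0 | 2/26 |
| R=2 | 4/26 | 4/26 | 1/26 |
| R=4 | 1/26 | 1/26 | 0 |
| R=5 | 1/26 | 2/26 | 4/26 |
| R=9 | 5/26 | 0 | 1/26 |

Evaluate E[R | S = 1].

P(S = 1) = 7/26.
Σ R·P over the event = 2·(4/26) + 4·(1/26) + 5·(2/26) = 11/13.
E[R | S = 1] = (11/13) / (7/26) = 22/7.

22/7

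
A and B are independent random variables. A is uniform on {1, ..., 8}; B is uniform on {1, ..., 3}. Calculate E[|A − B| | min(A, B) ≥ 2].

37/14

P(min(A, B) ≥ 2) = 7/12.
Summing |A−B|·P(x,y) over outcomes with min(A, B) ≥ 2 gives 37/24.
E[|A − B| | min(A, B) ≥ 2] = (37/24) / (7/12) = 37/14.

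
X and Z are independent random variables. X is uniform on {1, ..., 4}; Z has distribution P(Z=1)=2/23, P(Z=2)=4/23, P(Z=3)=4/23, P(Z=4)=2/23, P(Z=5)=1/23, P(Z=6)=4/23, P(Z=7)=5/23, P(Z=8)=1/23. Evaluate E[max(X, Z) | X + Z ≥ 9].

P(X + Z ≥ 9) = 7/23.
Summing max(X,Z)·P(x,y) over outcomes with X + Z ≥ 9 gives 95/46.
E[max(X, Z) | X + Z ≥ 9] = (95/46) / (7/23) = 95/14.

95/14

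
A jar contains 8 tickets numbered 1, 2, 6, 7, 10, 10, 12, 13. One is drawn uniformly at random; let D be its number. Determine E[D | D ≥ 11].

P(D ≥ 11) = 1/4.
Σ over the event: 12·1/8 + 13·1/8 = 25/8.
E[D | D ≥ 11] = (25/8) / (1/4) = 25/2.

25/2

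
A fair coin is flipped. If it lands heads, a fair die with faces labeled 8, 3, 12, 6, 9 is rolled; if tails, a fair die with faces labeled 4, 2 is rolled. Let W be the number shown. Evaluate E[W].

53/10

E[W | heads] = (8+3+12+6+9)/5 = 38/5.
E[W | tails] = (4+2)/2 = 3.
E[W] = (1/2)·(38/5) + (1/2)·(3) = 53/10.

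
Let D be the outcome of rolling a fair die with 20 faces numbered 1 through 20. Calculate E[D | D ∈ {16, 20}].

P(D ∈ {16, 20}) = 1/10.
Σ over the event: 16·1/20 + 20·1/20 = 9/5.
E[D | D ∈ {16, 20}] = (9/5) / (1/10) = 18.

18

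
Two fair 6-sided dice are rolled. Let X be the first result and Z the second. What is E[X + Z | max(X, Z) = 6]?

102/11

P(max(X, Z) = 6) = 11/36.
Summing (X+Z)·P(x,y) over outcomes with max(X, Z) = 6 gives 17/6.
E[X + Z | max(X, Z) = 6] = (17/6) / (11/36) = 102/11.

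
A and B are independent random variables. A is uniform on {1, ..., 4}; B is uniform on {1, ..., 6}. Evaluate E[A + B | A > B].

5

Outcomes with A > B: (2,1), (3,1), (3,2), (4,1), (4,2), (4,3), each with probability 1/24.
E[A + B | A > B] = (3 + 4 + 5 + 5 + 6 + 7) / 6 = 5.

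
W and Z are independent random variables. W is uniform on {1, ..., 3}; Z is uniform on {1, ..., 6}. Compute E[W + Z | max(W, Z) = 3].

24/5

Outcomes with max(W, Z) = 3: (1,3), (2,3), (3,1), (3,2), (3,3), each with probability 1/18.
E[W + Z | max(W, Z) = 3] = (4 + 5 + 4 + 5 + 6) / 5 = 24/5.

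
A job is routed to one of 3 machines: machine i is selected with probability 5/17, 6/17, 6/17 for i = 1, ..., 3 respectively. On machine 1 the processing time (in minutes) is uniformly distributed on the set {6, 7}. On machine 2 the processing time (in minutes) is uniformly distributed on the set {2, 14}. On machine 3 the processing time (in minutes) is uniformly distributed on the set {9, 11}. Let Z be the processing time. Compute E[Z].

281/34

E[Z | machine 1] = (6+7)/2 = 13/2.
E[Z | machine 2] = (2+14)/2 = 8.
E[Z | machine 3] = (9+11)/2 = 10.
By the law of total expectation,
E[Z] = (5/17)·(13/2) + (6/17)·(8) + (6/17)·(10) = 281/34.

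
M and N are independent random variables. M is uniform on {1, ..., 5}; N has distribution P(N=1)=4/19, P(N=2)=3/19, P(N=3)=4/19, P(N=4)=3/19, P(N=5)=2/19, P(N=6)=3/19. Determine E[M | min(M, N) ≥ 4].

9/2

P(min(M, N) ≥ 4) = 16/95.
Summing M·P(x,y) over outcomes with min(M, N) ≥ 4 gives 72/95.
E[M | min(M, N) ≥ 4] = (72/95) / (16/95) = 9/2.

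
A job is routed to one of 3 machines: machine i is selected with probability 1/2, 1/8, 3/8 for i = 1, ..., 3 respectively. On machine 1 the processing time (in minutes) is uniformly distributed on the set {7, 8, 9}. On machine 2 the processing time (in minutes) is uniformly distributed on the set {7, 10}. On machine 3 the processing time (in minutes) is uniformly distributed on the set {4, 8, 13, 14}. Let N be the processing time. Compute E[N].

E[N | machine 1] = (7+8+9)/3 = 8.
E[N | machine 2] = (7+10)/2 = 17/2.
E[N | machine 3] = (4+8+13+14)/4 = 39/4.
E[N] = (1/2)·(8) + (1/8)·(17/2) + (3/8)·(39/4) = 279/32.

279/32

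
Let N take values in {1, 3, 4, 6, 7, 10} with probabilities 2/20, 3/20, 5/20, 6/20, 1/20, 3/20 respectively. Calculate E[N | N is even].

43/7

P(N is even) = 7/10.
Σ over the event: 4·1/4 + 6·3/10 + 10·3/20 = 43/10.
E[N | N is even] = (43/10) / (7/10) = 43/7.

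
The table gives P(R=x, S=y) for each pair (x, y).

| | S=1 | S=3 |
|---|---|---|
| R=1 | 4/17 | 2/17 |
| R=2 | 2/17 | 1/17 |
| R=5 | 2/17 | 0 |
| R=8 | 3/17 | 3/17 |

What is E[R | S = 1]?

P(S = 1) = 11/17.
Σ R·P over the event = 1·(4/17) + 2·(2/17) + 5·(2/17) + 8·(3/17) = 42/17.
E[R | S = 1] = (42/17) / (11/17) = 42/11.

42/11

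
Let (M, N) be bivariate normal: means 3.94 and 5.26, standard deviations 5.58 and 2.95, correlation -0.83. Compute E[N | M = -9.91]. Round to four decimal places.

11.3374

E[N | M=x] = μ_N + ρ(σ_N/σ_M)(x − μ_M) for jointly normal variables.
E[N | M=-9.91] = 5.26 + (-0.83)·(2.95/5.58)·(-9.91 − (3.94)) = 5.26 + (-0.4388)·(-13.85) = 11.3374.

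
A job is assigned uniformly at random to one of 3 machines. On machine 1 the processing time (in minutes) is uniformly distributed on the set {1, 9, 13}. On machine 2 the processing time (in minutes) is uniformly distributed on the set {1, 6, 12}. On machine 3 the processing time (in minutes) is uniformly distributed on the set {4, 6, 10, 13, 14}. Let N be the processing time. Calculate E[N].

E[N | machine 1] = (1+9+13)/3 = 23/3.
E[N | machine 2] = (1+6+12)/3 = 19/3.
E[N | machine 3] = (4+6+10+13+14)/5 = 47/5.
E[N] = (1/3)·(23/3) + (1/3)·(19/3) + (1/3)·(47/5) = 39/5.

39/5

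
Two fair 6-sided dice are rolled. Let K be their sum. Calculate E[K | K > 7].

P(K > 7) = 5/12.
Σ over the event: 8·5/36 + 9·1/9 + 10·1/12 + 11·1/18 + 12·1/36 = 35/9.
E[K | K > 7] = (35/9) / (5/12) = 28/3.

28/3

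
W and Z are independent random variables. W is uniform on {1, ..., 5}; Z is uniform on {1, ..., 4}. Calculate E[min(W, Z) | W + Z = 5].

3/2

P(W + Z = 5) = 1/5.
Summing min(W,Z)·P(x,y) over outcomes with W + Z = 5 gives 3/10.
E[min(W, Z) | W + Z = 5] = (3/10) / (1/5) = 3/2.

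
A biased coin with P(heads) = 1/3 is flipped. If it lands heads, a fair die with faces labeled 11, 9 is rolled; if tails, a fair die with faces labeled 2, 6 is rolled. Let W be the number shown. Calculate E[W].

6

E[W | heads] = (11+9)/2 = 10.
E[W | tails] = (2+6)/2 = 4.
By the law of total expectation,
E[W] = (1/3)·(10) + (2/3)·(4) = 6.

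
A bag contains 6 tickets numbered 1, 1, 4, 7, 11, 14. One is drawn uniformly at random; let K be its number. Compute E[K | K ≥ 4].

P(K ≥ 4) = 2/3.
Σ over the event: 4·1/6 + 7·1/6 + 11·1/6 + 14·1/6 = 6.
E[K | K ≥ 4] = (6) / (2/3) = 9.

9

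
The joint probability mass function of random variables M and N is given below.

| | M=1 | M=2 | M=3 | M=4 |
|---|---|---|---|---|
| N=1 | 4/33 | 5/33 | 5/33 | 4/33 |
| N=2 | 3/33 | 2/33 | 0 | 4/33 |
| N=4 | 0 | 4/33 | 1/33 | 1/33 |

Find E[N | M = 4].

16/9

P(M = 4) = 3/11.
Summing N·P(M=x,N=y) over the conditioning event gives 16/33.
E[N | M = 4] = (16/33) / (3/11) = 16/9.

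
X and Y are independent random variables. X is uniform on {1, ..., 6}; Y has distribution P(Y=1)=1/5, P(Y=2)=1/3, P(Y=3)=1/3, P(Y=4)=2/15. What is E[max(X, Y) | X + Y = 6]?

58/15

P(X + Y = 6) = 1/6.
Summing max(X,Y)·P(x,y) over outcomes with X + Y = 6 gives 29/45.
E[max(X, Y) | X + Y = 6] = (29/45) / (1/6) = 58/15.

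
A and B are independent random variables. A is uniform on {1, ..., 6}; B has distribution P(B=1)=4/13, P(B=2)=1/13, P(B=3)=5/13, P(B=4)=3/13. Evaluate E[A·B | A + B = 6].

P(A + B = 6) = 1/6.
Summing AB·P(x,y) over outcomes with A + B = 6 gives 97/78.
E[A·B | A + B = 6] = (97/78) / (1/6) = 97/13.

97/13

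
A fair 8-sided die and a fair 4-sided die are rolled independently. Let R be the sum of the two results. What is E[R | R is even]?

P(R is even) = 1/2.
Σ over the event: 2·1/32 + 4·3/32 + 6·1/8 + 8·1/8 + 10·3/32 + 12·1/32 = 7/2.
E[R | R is even] = (7/2) / (1/2) = 7.

7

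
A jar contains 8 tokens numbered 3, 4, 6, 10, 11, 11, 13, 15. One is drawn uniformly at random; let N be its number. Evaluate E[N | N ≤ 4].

7/2

P(N ≤ 4) = 1/4.
Σ over the event: 3·1/8 + 4·1/8 = 7/8.
E[N | N ≤ 4] = (7/8) / (1/4) = 7/2.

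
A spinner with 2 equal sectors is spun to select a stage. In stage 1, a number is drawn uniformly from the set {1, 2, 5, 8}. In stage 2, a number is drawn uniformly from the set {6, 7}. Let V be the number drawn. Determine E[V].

E[V | stage 1] = (1+2+5+8)/4 = 4.
E[V | stage 2] = (6+7)/2 = 13/2.
By the law of total expectation,
E[V] = (1/2)·(4) + (1/2)·(13/2) = 21/4.

21/4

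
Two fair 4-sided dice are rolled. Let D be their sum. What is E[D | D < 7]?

58/13

P(D < 7) = 13/16.
Σ over the event: 2·1/16 + 3·1/8 + 4·3/16 + 5·1/4 + 6·3/16 = 29/8.
E[D | D < 7] = (29/8) / (13/16) = 58/13.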